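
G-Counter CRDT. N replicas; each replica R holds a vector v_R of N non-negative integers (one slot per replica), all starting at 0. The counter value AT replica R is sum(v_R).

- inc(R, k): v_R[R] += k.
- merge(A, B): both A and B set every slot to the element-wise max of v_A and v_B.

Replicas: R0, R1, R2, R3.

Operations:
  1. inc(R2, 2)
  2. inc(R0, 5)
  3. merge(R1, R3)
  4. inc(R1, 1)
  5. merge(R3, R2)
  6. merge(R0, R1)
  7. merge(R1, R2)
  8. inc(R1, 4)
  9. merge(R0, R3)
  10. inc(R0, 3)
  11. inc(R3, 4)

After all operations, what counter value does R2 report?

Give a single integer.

Answer: 8

Derivation:
Op 1: inc R2 by 2 -> R2=(0,0,2,0) value=2
Op 2: inc R0 by 5 -> R0=(5,0,0,0) value=5
Op 3: merge R1<->R3 -> R1=(0,0,0,0) R3=(0,0,0,0)
Op 4: inc R1 by 1 -> R1=(0,1,0,0) value=1
Op 5: merge R3<->R2 -> R3=(0,0,2,0) R2=(0,0,2,0)
Op 6: merge R0<->R1 -> R0=(5,1,0,0) R1=(5,1,0,0)
Op 7: merge R1<->R2 -> R1=(5,1,2,0) R2=(5,1,2,0)
Op 8: inc R1 by 4 -> R1=(5,5,2,0) value=12
Op 9: merge R0<->R3 -> R0=(5,1,2,0) R3=(5,1,2,0)
Op 10: inc R0 by 3 -> R0=(8,1,2,0) value=11
Op 11: inc R3 by 4 -> R3=(5,1,2,4) value=12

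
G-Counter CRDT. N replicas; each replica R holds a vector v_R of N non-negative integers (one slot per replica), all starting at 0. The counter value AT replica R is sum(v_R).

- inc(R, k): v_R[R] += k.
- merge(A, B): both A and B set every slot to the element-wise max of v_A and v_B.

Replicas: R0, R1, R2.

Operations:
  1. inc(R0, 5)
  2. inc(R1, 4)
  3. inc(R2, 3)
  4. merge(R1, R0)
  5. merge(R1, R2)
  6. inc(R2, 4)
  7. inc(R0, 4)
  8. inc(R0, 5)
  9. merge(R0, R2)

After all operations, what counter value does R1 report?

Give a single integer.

Answer: 12

Derivation:
Op 1: inc R0 by 5 -> R0=(5,0,0) value=5
Op 2: inc R1 by 4 -> R1=(0,4,0) value=4
Op 3: inc R2 by 3 -> R2=(0,0,3) value=3
Op 4: merge R1<->R0 -> R1=(5,4,0) R0=(5,4,0)
Op 5: merge R1<->R2 -> R1=(5,4,3) R2=(5,4,3)
Op 6: inc R2 by 4 -> R2=(5,4,7) value=16
Op 7: inc R0 by 4 -> R0=(9,4,0) value=13
Op 8: inc R0 by 5 -> R0=(14,4,0) value=18
Op 9: merge R0<->R2 -> R0=(14,4,7) R2=(14,4,7)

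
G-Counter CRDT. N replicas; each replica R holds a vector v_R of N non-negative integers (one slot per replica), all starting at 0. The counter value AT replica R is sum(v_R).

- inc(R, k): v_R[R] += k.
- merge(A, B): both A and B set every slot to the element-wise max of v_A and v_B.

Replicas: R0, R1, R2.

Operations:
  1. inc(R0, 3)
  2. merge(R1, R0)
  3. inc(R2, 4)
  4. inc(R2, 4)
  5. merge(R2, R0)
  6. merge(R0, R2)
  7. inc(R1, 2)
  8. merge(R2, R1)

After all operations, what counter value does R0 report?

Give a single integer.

Op 1: inc R0 by 3 -> R0=(3,0,0) value=3
Op 2: merge R1<->R0 -> R1=(3,0,0) R0=(3,0,0)
Op 3: inc R2 by 4 -> R2=(0,0,4) value=4
Op 4: inc R2 by 4 -> R2=(0,0,8) value=8
Op 5: merge R2<->R0 -> R2=(3,0,8) R0=(3,0,8)
Op 6: merge R0<->R2 -> R0=(3,0,8) R2=(3,0,8)
Op 7: inc R1 by 2 -> R1=(3,2,0) value=5
Op 8: merge R2<->R1 -> R2=(3,2,8) R1=(3,2,8)

Answer: 11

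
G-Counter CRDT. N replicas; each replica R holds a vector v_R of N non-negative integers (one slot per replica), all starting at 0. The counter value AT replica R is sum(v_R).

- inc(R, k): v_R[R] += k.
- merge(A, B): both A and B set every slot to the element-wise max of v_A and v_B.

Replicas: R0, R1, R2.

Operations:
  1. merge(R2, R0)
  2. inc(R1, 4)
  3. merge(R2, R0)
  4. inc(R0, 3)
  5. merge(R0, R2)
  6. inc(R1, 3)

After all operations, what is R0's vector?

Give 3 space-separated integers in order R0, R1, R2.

Answer: 3 0 0

Derivation:
Op 1: merge R2<->R0 -> R2=(0,0,0) R0=(0,0,0)
Op 2: inc R1 by 4 -> R1=(0,4,0) value=4
Op 3: merge R2<->R0 -> R2=(0,0,0) R0=(0,0,0)
Op 4: inc R0 by 3 -> R0=(3,0,0) value=3
Op 5: merge R0<->R2 -> R0=(3,0,0) R2=(3,0,0)
Op 6: inc R1 by 3 -> R1=(0,7,0) value=7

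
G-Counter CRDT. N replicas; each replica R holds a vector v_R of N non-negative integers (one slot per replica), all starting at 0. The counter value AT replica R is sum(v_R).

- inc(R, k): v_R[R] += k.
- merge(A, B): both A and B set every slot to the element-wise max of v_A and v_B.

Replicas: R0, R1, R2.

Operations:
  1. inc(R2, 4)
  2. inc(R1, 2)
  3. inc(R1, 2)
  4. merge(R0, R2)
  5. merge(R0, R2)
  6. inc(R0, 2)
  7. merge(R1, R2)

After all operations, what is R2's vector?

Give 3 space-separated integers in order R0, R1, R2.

Answer: 0 4 4

Derivation:
Op 1: inc R2 by 4 -> R2=(0,0,4) value=4
Op 2: inc R1 by 2 -> R1=(0,2,0) value=2
Op 3: inc R1 by 2 -> R1=(0,4,0) value=4
Op 4: merge R0<->R2 -> R0=(0,0,4) R2=(0,0,4)
Op 5: merge R0<->R2 -> R0=(0,0,4) R2=(0,0,4)
Op 6: inc R0 by 2 -> R0=(2,0,4) value=6
Op 7: merge R1<->R2 -> R1=(0,4,4) R2=(0,4,4)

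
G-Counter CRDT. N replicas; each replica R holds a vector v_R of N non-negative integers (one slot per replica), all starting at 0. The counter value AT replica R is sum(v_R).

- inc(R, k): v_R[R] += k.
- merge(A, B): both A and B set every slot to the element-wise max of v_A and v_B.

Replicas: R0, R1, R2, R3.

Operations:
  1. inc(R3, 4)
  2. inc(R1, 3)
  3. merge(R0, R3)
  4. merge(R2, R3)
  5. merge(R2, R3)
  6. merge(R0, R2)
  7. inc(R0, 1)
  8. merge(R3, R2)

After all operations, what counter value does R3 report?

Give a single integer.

Op 1: inc R3 by 4 -> R3=(0,0,0,4) value=4
Op 2: inc R1 by 3 -> R1=(0,3,0,0) value=3
Op 3: merge R0<->R3 -> R0=(0,0,0,4) R3=(0,0,0,4)
Op 4: merge R2<->R3 -> R2=(0,0,0,4) R3=(0,0,0,4)
Op 5: merge R2<->R3 -> R2=(0,0,0,4) R3=(0,0,0,4)
Op 6: merge R0<->R2 -> R0=(0,0,0,4) R2=(0,0,0,4)
Op 7: inc R0 by 1 -> R0=(1,0,0,4) value=5
Op 8: merge R3<->R2 -> R3=(0,0,0,4) R2=(0,0,0,4)

Answer: 4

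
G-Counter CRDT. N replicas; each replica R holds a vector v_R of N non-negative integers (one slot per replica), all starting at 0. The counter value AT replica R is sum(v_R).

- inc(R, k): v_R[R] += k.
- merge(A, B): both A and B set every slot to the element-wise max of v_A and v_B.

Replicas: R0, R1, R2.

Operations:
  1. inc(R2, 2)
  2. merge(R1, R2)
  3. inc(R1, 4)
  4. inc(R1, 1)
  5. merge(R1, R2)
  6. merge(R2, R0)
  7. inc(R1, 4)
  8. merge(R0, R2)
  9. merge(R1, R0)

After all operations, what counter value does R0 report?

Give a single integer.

Op 1: inc R2 by 2 -> R2=(0,0,2) value=2
Op 2: merge R1<->R2 -> R1=(0,0,2) R2=(0,0,2)
Op 3: inc R1 by 4 -> R1=(0,4,2) value=6
Op 4: inc R1 by 1 -> R1=(0,5,2) value=7
Op 5: merge R1<->R2 -> R1=(0,5,2) R2=(0,5,2)
Op 6: merge R2<->R0 -> R2=(0,5,2) R0=(0,5,2)
Op 7: inc R1 by 4 -> R1=(0,9,2) value=11
Op 8: merge R0<->R2 -> R0=(0,5,2) R2=(0,5,2)
Op 9: merge R1<->R0 -> R1=(0,9,2) R0=(0,9,2)

Answer: 11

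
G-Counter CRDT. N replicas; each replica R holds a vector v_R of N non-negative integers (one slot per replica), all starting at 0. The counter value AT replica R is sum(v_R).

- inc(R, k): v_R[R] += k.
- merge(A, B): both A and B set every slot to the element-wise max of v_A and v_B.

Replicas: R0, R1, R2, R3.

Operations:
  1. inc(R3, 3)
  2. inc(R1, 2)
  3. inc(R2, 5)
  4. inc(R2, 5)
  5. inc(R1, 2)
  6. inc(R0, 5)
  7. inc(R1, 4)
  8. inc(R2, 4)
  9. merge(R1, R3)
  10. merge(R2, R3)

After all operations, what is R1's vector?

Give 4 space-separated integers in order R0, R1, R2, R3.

Op 1: inc R3 by 3 -> R3=(0,0,0,3) value=3
Op 2: inc R1 by 2 -> R1=(0,2,0,0) value=2
Op 3: inc R2 by 5 -> R2=(0,0,5,0) value=5
Op 4: inc R2 by 5 -> R2=(0,0,10,0) value=10
Op 5: inc R1 by 2 -> R1=(0,4,0,0) value=4
Op 6: inc R0 by 5 -> R0=(5,0,0,0) value=5
Op 7: inc R1 by 4 -> R1=(0,8,0,0) value=8
Op 8: inc R2 by 4 -> R2=(0,0,14,0) value=14
Op 9: merge R1<->R3 -> R1=(0,8,0,3) R3=(0,8,0,3)
Op 10: merge R2<->R3 -> R2=(0,8,14,3) R3=(0,8,14,3)

Answer: 0 8 0 3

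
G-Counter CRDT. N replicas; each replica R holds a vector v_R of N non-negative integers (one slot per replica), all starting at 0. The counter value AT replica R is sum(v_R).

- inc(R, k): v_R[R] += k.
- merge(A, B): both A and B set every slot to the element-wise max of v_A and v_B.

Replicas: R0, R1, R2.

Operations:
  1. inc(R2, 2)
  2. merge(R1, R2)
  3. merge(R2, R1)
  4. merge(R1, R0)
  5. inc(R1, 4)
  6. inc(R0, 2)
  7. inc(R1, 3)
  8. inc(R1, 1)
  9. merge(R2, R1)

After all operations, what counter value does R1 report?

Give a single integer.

Answer: 10

Derivation:
Op 1: inc R2 by 2 -> R2=(0,0,2) value=2
Op 2: merge R1<->R2 -> R1=(0,0,2) R2=(0,0,2)
Op 3: merge R2<->R1 -> R2=(0,0,2) R1=(0,0,2)
Op 4: merge R1<->R0 -> R1=(0,0,2) R0=(0,0,2)
Op 5: inc R1 by 4 -> R1=(0,4,2) value=6
Op 6: inc R0 by 2 -> R0=(2,0,2) value=4
Op 7: inc R1 by 3 -> R1=(0,7,2) value=9
Op 8: inc R1 by 1 -> R1=(0,8,2) value=10
Op 9: merge R2<->R1 -> R2=(0,8,2) R1=(0,8,2)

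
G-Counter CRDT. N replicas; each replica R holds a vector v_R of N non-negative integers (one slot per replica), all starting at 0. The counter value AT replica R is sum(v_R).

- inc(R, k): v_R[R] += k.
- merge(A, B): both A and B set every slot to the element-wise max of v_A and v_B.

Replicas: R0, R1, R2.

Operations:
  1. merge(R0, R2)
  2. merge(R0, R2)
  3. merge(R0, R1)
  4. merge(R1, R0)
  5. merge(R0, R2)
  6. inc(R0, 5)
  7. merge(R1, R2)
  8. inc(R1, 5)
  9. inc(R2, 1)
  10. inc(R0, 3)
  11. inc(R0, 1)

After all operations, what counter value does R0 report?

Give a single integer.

Op 1: merge R0<->R2 -> R0=(0,0,0) R2=(0,0,0)
Op 2: merge R0<->R2 -> R0=(0,0,0) R2=(0,0,0)
Op 3: merge R0<->R1 -> R0=(0,0,0) R1=(0,0,0)
Op 4: merge R1<->R0 -> R1=(0,0,0) R0=(0,0,0)
Op 5: merge R0<->R2 -> R0=(0,0,0) R2=(0,0,0)
Op 6: inc R0 by 5 -> R0=(5,0,0) value=5
Op 7: merge R1<->R2 -> R1=(0,0,0) R2=(0,0,0)
Op 8: inc R1 by 5 -> R1=(0,5,0) value=5
Op 9: inc R2 by 1 -> R2=(0,0,1) value=1
Op 10: inc R0 by 3 -> R0=(8,0,0) value=8
Op 11: inc R0 by 1 -> R0=(9,0,0) value=9

Answer: 9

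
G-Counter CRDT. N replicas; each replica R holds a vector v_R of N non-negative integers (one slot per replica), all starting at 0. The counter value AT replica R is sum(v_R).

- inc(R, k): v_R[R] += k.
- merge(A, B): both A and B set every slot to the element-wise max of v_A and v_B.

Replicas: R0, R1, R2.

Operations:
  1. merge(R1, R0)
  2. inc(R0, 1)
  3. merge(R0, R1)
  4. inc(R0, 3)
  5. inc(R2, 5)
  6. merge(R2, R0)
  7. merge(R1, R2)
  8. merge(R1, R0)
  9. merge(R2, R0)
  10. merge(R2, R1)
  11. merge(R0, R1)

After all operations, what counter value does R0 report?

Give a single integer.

Answer: 9

Derivation:
Op 1: merge R1<->R0 -> R1=(0,0,0) R0=(0,0,0)
Op 2: inc R0 by 1 -> R0=(1,0,0) value=1
Op 3: merge R0<->R1 -> R0=(1,0,0) R1=(1,0,0)
Op 4: inc R0 by 3 -> R0=(4,0,0) value=4
Op 5: inc R2 by 5 -> R2=(0,0,5) value=5
Op 6: merge R2<->R0 -> R2=(4,0,5) R0=(4,0,5)
Op 7: merge R1<->R2 -> R1=(4,0,5) R2=(4,0,5)
Op 8: merge R1<->R0 -> R1=(4,0,5) R0=(4,0,5)
Op 9: merge R2<->R0 -> R2=(4,0,5) R0=(4,0,5)
Op 10: merge R2<->R1 -> R2=(4,0,5) R1=(4,0,5)
Op 11: merge R0<->R1 -> R0=(4,0,5) R1=(4,0,5)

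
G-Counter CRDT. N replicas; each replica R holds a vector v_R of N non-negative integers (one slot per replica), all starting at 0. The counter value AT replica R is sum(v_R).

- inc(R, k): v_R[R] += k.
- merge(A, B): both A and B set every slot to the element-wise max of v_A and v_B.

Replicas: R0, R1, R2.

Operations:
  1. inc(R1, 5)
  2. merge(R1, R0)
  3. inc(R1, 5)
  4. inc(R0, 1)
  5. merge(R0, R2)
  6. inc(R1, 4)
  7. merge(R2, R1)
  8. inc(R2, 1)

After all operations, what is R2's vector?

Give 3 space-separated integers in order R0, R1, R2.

Answer: 1 14 1

Derivation:
Op 1: inc R1 by 5 -> R1=(0,5,0) value=5
Op 2: merge R1<->R0 -> R1=(0,5,0) R0=(0,5,0)
Op 3: inc R1 by 5 -> R1=(0,10,0) value=10
Op 4: inc R0 by 1 -> R0=(1,5,0) value=6
Op 5: merge R0<->R2 -> R0=(1,5,0) R2=(1,5,0)
Op 6: inc R1 by 4 -> R1=(0,14,0) value=14
Op 7: merge R2<->R1 -> R2=(1,14,0) R1=(1,14,0)
Op 8: inc R2 by 1 -> R2=(1,14,1) value=16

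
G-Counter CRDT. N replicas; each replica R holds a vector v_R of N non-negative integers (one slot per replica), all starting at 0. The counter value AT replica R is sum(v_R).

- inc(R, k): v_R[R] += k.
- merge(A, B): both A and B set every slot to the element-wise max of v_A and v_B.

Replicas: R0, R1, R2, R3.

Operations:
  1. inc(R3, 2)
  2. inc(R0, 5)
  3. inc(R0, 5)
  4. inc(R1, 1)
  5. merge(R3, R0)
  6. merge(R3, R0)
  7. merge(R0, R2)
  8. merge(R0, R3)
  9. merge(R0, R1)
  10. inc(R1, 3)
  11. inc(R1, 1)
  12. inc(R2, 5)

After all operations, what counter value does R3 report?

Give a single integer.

Answer: 12

Derivation:
Op 1: inc R3 by 2 -> R3=(0,0,0,2) value=2
Op 2: inc R0 by 5 -> R0=(5,0,0,0) value=5
Op 3: inc R0 by 5 -> R0=(10,0,0,0) value=10
Op 4: inc R1 by 1 -> R1=(0,1,0,0) value=1
Op 5: merge R3<->R0 -> R3=(10,0,0,2) R0=(10,0,0,2)
Op 6: merge R3<->R0 -> R3=(10,0,0,2) R0=(10,0,0,2)
Op 7: merge R0<->R2 -> R0=(10,0,0,2) R2=(10,0,0,2)
Op 8: merge R0<->R3 -> R0=(10,0,0,2) R3=(10,0,0,2)
Op 9: merge R0<->R1 -> R0=(10,1,0,2) R1=(10,1,0,2)
Op 10: inc R1 by 3 -> R1=(10,4,0,2) value=16
Op 11: inc R1 by 1 -> R1=(10,5,0,2) value=17
Op 12: inc R2 by 5 -> R2=(10,0,5,2) value=17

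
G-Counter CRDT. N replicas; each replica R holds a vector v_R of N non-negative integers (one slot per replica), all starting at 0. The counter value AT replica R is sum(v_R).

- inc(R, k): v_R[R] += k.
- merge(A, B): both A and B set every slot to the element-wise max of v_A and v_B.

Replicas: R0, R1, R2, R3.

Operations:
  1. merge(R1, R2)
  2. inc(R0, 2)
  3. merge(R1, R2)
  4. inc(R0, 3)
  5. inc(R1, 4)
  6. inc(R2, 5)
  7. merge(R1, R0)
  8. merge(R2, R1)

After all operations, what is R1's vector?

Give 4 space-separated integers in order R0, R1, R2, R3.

Answer: 5 4 5 0

Derivation:
Op 1: merge R1<->R2 -> R1=(0,0,0,0) R2=(0,0,0,0)
Op 2: inc R0 by 2 -> R0=(2,0,0,0) value=2
Op 3: merge R1<->R2 -> R1=(0,0,0,0) R2=(0,0,0,0)
Op 4: inc R0 by 3 -> R0=(5,0,0,0) value=5
Op 5: inc R1 by 4 -> R1=(0,4,0,0) value=4
Op 6: inc R2 by 5 -> R2=(0,0,5,0) value=5
Op 7: merge R1<->R0 -> R1=(5,4,0,0) R0=(5,4,0,0)
Op 8: merge R2<->R1 -> R2=(5,4,5,0) R1=(5,4,5,0)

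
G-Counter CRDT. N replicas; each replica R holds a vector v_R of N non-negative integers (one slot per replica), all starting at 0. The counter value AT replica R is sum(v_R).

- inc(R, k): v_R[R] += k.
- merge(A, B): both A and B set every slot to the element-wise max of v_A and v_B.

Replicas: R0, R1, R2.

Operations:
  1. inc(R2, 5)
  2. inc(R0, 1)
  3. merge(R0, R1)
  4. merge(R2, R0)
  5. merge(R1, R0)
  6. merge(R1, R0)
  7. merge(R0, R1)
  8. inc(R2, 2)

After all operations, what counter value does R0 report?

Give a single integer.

Op 1: inc R2 by 5 -> R2=(0,0,5) value=5
Op 2: inc R0 by 1 -> R0=(1,0,0) value=1
Op 3: merge R0<->R1 -> R0=(1,0,0) R1=(1,0,0)
Op 4: merge R2<->R0 -> R2=(1,0,5) R0=(1,0,5)
Op 5: merge R1<->R0 -> R1=(1,0,5) R0=(1,0,5)
Op 6: merge R1<->R0 -> R1=(1,0,5) R0=(1,0,5)
Op 7: merge R0<->R1 -> R0=(1,0,5) R1=(1,0,5)
Op 8: inc R2 by 2 -> R2=(1,0,7) value=8

Answer: 6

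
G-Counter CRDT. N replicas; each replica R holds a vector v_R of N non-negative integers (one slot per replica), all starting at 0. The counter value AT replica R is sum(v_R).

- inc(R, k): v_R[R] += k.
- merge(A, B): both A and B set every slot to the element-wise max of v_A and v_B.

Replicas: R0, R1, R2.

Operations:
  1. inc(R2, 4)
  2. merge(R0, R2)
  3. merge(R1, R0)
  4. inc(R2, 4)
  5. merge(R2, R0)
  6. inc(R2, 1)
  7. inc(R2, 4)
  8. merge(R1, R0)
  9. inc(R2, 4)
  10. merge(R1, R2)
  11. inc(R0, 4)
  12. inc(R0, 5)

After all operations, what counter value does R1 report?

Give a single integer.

Answer: 17

Derivation:
Op 1: inc R2 by 4 -> R2=(0,0,4) value=4
Op 2: merge R0<->R2 -> R0=(0,0,4) R2=(0,0,4)
Op 3: merge R1<->R0 -> R1=(0,0,4) R0=(0,0,4)
Op 4: inc R2 by 4 -> R2=(0,0,8) value=8
Op 5: merge R2<->R0 -> R2=(0,0,8) R0=(0,0,8)
Op 6: inc R2 by 1 -> R2=(0,0,9) value=9
Op 7: inc R2 by 4 -> R2=(0,0,13) value=13
Op 8: merge R1<->R0 -> R1=(0,0,8) R0=(0,0,8)
Op 9: inc R2 by 4 -> R2=(0,0,17) value=17
Op 10: merge R1<->R2 -> R1=(0,0,17) R2=(0,0,17)
Op 11: inc R0 by 4 -> R0=(4,0,8) value=12
Op 12: inc R0 by 5 -> R0=(9,0,8) value=17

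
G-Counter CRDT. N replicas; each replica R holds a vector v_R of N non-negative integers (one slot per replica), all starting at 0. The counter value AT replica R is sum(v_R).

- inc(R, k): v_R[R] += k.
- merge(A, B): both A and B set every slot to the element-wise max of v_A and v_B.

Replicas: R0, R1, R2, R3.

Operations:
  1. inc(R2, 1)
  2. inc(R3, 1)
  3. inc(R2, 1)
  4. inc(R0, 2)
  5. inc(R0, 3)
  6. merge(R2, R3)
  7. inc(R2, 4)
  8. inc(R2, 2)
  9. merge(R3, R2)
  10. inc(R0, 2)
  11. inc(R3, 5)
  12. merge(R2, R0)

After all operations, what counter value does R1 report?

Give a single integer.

Answer: 0

Derivation:
Op 1: inc R2 by 1 -> R2=(0,0,1,0) value=1
Op 2: inc R3 by 1 -> R3=(0,0,0,1) value=1
Op 3: inc R2 by 1 -> R2=(0,0,2,0) value=2
Op 4: inc R0 by 2 -> R0=(2,0,0,0) value=2
Op 5: inc R0 by 3 -> R0=(5,0,0,0) value=5
Op 6: merge R2<->R3 -> R2=(0,0,2,1) R3=(0,0,2,1)
Op 7: inc R2 by 4 -> R2=(0,0,6,1) value=7
Op 8: inc R2 by 2 -> R2=(0,0,8,1) value=9
Op 9: merge R3<->R2 -> R3=(0,0,8,1) R2=(0,0,8,1)
Op 10: inc R0 by 2 -> R0=(7,0,0,0) value=7
Op 11: inc R3 by 5 -> R3=(0,0,8,6) value=14
Op 12: merge R2<->R0 -> R2=(7,0,8,1) R0=(7,0,8,1)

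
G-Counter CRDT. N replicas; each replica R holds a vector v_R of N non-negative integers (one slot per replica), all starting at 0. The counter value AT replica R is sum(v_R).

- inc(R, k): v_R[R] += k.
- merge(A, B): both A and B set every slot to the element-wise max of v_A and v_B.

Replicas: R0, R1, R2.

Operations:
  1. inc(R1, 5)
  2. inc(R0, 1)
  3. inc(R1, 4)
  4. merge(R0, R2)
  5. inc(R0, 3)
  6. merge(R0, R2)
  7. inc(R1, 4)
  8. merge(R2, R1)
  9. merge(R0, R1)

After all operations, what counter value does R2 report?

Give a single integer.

Op 1: inc R1 by 5 -> R1=(0,5,0) value=5
Op 2: inc R0 by 1 -> R0=(1,0,0) value=1
Op 3: inc R1 by 4 -> R1=(0,9,0) value=9
Op 4: merge R0<->R2 -> R0=(1,0,0) R2=(1,0,0)
Op 5: inc R0 by 3 -> R0=(4,0,0) value=4
Op 6: merge R0<->R2 -> R0=(4,0,0) R2=(4,0,0)
Op 7: inc R1 by 4 -> R1=(0,13,0) value=13
Op 8: merge R2<->R1 -> R2=(4,13,0) R1=(4,13,0)
Op 9: merge R0<->R1 -> R0=(4,13,0) R1=(4,13,0)

Answer: 17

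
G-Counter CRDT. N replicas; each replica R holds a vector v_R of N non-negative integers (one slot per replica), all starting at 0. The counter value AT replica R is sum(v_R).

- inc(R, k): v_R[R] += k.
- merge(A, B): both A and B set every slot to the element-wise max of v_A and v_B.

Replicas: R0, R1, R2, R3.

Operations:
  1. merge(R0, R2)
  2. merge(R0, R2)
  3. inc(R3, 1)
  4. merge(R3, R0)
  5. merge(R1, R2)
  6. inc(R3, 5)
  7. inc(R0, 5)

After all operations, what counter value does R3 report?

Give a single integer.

Answer: 6

Derivation:
Op 1: merge R0<->R2 -> R0=(0,0,0,0) R2=(0,0,0,0)
Op 2: merge R0<->R2 -> R0=(0,0,0,0) R2=(0,0,0,0)
Op 3: inc R3 by 1 -> R3=(0,0,0,1) value=1
Op 4: merge R3<->R0 -> R3=(0,0,0,1) R0=(0,0,0,1)
Op 5: merge R1<->R2 -> R1=(0,0,0,0) R2=(0,0,0,0)
Op 6: inc R3 by 5 -> R3=(0,0,0,6) value=6
Op 7: inc R0 by 5 -> R0=(5,0,0,1) value=6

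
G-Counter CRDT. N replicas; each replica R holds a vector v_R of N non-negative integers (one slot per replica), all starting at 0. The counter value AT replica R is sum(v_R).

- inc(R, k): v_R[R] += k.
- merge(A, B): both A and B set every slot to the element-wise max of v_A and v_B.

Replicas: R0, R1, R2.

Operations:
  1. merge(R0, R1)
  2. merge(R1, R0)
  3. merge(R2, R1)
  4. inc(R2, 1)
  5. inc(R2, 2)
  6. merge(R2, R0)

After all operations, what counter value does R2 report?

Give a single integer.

Answer: 3

Derivation:
Op 1: merge R0<->R1 -> R0=(0,0,0) R1=(0,0,0)
Op 2: merge R1<->R0 -> R1=(0,0,0) R0=(0,0,0)
Op 3: merge R2<->R1 -> R2=(0,0,0) R1=(0,0,0)
Op 4: inc R2 by 1 -> R2=(0,0,1) value=1
Op 5: inc R2 by 2 -> R2=(0,0,3) value=3
Op 6: merge R2<->R0 -> R2=(0,0,3) R0=(0,0,3)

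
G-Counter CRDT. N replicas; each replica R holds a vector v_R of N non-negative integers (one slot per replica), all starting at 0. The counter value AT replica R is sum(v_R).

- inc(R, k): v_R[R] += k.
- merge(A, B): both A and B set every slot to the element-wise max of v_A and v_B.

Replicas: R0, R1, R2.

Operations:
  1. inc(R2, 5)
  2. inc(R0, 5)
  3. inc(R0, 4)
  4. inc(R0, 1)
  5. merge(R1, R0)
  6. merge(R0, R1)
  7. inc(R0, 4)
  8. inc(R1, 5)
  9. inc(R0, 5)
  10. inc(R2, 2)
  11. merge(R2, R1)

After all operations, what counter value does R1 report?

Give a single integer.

Op 1: inc R2 by 5 -> R2=(0,0,5) value=5
Op 2: inc R0 by 5 -> R0=(5,0,0) value=5
Op 3: inc R0 by 4 -> R0=(9,0,0) value=9
Op 4: inc R0 by 1 -> R0=(10,0,0) value=10
Op 5: merge R1<->R0 -> R1=(10,0,0) R0=(10,0,0)
Op 6: merge R0<->R1 -> R0=(10,0,0) R1=(10,0,0)
Op 7: inc R0 by 4 -> R0=(14,0,0) value=14
Op 8: inc R1 by 5 -> R1=(10,5,0) value=15
Op 9: inc R0 by 5 -> R0=(19,0,0) value=19
Op 10: inc R2 by 2 -> R2=(0,0,7) value=7
Op 11: merge R2<->R1 -> R2=(10,5,7) R1=(10,5,7)

Answer: 22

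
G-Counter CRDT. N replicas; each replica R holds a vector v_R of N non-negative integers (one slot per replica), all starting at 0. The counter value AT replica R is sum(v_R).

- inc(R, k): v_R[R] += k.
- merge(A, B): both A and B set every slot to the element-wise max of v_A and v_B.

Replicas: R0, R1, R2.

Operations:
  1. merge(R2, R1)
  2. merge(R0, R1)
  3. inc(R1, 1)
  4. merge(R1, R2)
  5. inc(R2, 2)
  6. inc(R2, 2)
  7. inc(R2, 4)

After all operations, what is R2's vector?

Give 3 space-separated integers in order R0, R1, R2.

Answer: 0 1 8

Derivation:
Op 1: merge R2<->R1 -> R2=(0,0,0) R1=(0,0,0)
Op 2: merge R0<->R1 -> R0=(0,0,0) R1=(0,0,0)
Op 3: inc R1 by 1 -> R1=(0,1,0) value=1
Op 4: merge R1<->R2 -> R1=(0,1,0) R2=(0,1,0)
Op 5: inc R2 by 2 -> R2=(0,1,2) value=3
Op 6: inc R2 by 2 -> R2=(0,1,4) value=5
Op 7: inc R2 by 4 -> R2=(0,1,8) value=9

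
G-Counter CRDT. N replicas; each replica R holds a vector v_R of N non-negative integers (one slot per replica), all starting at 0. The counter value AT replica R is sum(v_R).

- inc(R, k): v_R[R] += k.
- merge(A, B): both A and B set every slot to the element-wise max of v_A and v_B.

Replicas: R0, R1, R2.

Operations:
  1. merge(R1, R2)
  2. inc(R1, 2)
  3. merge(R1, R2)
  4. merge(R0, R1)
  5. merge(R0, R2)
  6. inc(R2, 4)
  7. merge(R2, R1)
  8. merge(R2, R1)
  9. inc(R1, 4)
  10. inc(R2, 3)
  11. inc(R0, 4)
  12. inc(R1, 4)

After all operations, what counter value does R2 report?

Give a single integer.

Answer: 9

Derivation:
Op 1: merge R1<->R2 -> R1=(0,0,0) R2=(0,0,0)
Op 2: inc R1 by 2 -> R1=(0,2,0) value=2
Op 3: merge R1<->R2 -> R1=(0,2,0) R2=(0,2,0)
Op 4: merge R0<->R1 -> R0=(0,2,0) R1=(0,2,0)
Op 5: merge R0<->R2 -> R0=(0,2,0) R2=(0,2,0)
Op 6: inc R2 by 4 -> R2=(0,2,4) value=6
Op 7: merge R2<->R1 -> R2=(0,2,4) R1=(0,2,4)
Op 8: merge R2<->R1 -> R2=(0,2,4) R1=(0,2,4)
Op 9: inc R1 by 4 -> R1=(0,6,4) value=10
Op 10: inc R2 by 3 -> R2=(0,2,7) value=9
Op 11: inc R0 by 4 -> R0=(4,2,0) value=6
Op 12: inc R1 by 4 -> R1=(0,10,4) value=14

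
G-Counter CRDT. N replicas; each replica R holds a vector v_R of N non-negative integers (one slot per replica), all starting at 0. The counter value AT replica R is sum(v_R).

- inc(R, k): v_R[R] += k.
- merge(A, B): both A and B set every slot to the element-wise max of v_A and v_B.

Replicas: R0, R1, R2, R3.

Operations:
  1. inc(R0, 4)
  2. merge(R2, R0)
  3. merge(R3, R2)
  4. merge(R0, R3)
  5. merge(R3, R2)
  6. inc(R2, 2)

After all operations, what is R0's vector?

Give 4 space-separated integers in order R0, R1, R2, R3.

Op 1: inc R0 by 4 -> R0=(4,0,0,0) value=4
Op 2: merge R2<->R0 -> R2=(4,0,0,0) R0=(4,0,0,0)
Op 3: merge R3<->R2 -> R3=(4,0,0,0) R2=(4,0,0,0)
Op 4: merge R0<->R3 -> R0=(4,0,0,0) R3=(4,0,0,0)
Op 5: merge R3<->R2 -> R3=(4,0,0,0) R2=(4,0,0,0)
Op 6: inc R2 by 2 -> R2=(4,0,2,0) value=6

Answer: 4 0 0 0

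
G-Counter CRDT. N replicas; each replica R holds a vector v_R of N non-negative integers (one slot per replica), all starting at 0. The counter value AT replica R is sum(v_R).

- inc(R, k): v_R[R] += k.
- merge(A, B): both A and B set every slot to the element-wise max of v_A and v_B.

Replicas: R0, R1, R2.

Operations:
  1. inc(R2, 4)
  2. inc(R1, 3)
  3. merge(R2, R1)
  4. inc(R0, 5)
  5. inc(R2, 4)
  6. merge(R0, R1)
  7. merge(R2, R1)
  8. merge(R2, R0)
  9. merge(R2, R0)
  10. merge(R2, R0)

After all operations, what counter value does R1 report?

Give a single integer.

Op 1: inc R2 by 4 -> R2=(0,0,4) value=4
Op 2: inc R1 by 3 -> R1=(0,3,0) value=3
Op 3: merge R2<->R1 -> R2=(0,3,4) R1=(0,3,4)
Op 4: inc R0 by 5 -> R0=(5,0,0) value=5
Op 5: inc R2 by 4 -> R2=(0,3,8) value=11
Op 6: merge R0<->R1 -> R0=(5,3,4) R1=(5,3,4)
Op 7: merge R2<->R1 -> R2=(5,3,8) R1=(5,3,8)
Op 8: merge R2<->R0 -> R2=(5,3,8) R0=(5,3,8)
Op 9: merge R2<->R0 -> R2=(5,3,8) R0=(5,3,8)
Op 10: merge R2<->R0 -> R2=(5,3,8) R0=(5,3,8)

Answer: 16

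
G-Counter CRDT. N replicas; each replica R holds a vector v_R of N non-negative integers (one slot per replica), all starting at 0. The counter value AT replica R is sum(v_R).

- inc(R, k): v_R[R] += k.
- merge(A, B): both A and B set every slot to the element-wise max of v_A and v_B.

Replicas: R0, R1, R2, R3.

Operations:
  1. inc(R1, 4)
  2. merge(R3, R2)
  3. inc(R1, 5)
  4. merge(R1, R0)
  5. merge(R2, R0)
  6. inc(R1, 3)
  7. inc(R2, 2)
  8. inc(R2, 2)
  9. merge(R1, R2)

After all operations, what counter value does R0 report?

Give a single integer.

Answer: 9

Derivation:
Op 1: inc R1 by 4 -> R1=(0,4,0,0) value=4
Op 2: merge R3<->R2 -> R3=(0,0,0,0) R2=(0,0,0,0)
Op 3: inc R1 by 5 -> R1=(0,9,0,0) value=9
Op 4: merge R1<->R0 -> R1=(0,9,0,0) R0=(0,9,0,0)
Op 5: merge R2<->R0 -> R2=(0,9,0,0) R0=(0,9,0,0)
Op 6: inc R1 by 3 -> R1=(0,12,0,0) value=12
Op 7: inc R2 by 2 -> R2=(0,9,2,0) value=11
Op 8: inc R2 by 2 -> R2=(0,9,4,0) value=13
Op 9: merge R1<->R2 -> R1=(0,12,4,0) R2=(0,12,4,0)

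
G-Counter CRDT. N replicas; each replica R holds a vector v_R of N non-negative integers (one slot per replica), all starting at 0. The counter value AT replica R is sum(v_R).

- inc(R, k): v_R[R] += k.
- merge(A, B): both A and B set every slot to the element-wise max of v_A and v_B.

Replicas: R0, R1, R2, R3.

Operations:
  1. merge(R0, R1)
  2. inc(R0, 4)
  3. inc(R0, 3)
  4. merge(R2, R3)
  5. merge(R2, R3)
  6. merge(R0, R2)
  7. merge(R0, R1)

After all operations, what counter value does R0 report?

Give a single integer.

Answer: 7

Derivation:
Op 1: merge R0<->R1 -> R0=(0,0,0,0) R1=(0,0,0,0)
Op 2: inc R0 by 4 -> R0=(4,0,0,0) value=4
Op 3: inc R0 by 3 -> R0=(7,0,0,0) value=7
Op 4: merge R2<->R3 -> R2=(0,0,0,0) R3=(0,0,0,0)
Op 5: merge R2<->R3 -> R2=(0,0,0,0) R3=(0,0,0,0)
Op 6: merge R0<->R2 -> R0=(7,0,0,0) R2=(7,0,0,0)
Op 7: merge R0<->R1 -> R0=(7,0,0,0) R1=(7,0,0,0)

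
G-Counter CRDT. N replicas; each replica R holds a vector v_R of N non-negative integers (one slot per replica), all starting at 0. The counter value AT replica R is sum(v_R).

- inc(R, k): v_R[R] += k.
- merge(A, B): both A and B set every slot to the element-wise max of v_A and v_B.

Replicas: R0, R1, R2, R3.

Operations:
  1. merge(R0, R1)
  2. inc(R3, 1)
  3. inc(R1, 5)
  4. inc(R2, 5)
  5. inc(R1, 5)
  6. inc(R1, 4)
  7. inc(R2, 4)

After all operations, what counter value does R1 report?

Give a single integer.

Op 1: merge R0<->R1 -> R0=(0,0,0,0) R1=(0,0,0,0)
Op 2: inc R3 by 1 -> R3=(0,0,0,1) value=1
Op 3: inc R1 by 5 -> R1=(0,5,0,0) value=5
Op 4: inc R2 by 5 -> R2=(0,0,5,0) value=5
Op 5: inc R1 by 5 -> R1=(0,10,0,0) value=10
Op 6: inc R1 by 4 -> R1=(0,14,0,0) value=14
Op 7: inc R2 by 4 -> R2=(0,0,9,0) value=9

Answer: 14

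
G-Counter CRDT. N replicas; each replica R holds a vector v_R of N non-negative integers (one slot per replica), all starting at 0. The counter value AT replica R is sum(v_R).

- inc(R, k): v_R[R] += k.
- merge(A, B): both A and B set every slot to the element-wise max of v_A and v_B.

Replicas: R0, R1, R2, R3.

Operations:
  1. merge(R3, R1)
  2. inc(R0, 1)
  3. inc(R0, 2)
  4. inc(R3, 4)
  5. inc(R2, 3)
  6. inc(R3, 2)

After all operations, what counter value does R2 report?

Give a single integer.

Op 1: merge R3<->R1 -> R3=(0,0,0,0) R1=(0,0,0,0)
Op 2: inc R0 by 1 -> R0=(1,0,0,0) value=1
Op 3: inc R0 by 2 -> R0=(3,0,0,0) value=3
Op 4: inc R3 by 4 -> R3=(0,0,0,4) value=4
Op 5: inc R2 by 3 -> R2=(0,0,3,0) value=3
Op 6: inc R3 by 2 -> R3=(0,0,0,6) value=6

Answer: 3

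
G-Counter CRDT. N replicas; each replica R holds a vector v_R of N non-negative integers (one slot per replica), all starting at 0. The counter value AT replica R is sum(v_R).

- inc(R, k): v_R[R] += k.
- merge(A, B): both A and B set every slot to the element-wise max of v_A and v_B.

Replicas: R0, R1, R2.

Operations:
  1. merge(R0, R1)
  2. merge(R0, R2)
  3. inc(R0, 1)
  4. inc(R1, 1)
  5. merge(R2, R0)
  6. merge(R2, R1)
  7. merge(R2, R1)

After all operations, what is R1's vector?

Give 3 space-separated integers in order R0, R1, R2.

Answer: 1 1 0

Derivation:
Op 1: merge R0<->R1 -> R0=(0,0,0) R1=(0,0,0)
Op 2: merge R0<->R2 -> R0=(0,0,0) R2=(0,0,0)
Op 3: inc R0 by 1 -> R0=(1,0,0) value=1
Op 4: inc R1 by 1 -> R1=(0,1,0) value=1
Op 5: merge R2<->R0 -> R2=(1,0,0) R0=(1,0,0)
Op 6: merge R2<->R1 -> R2=(1,1,0) R1=(1,1,0)
Op 7: merge R2<->R1 -> R2=(1,1,0) R1=(1,1,0)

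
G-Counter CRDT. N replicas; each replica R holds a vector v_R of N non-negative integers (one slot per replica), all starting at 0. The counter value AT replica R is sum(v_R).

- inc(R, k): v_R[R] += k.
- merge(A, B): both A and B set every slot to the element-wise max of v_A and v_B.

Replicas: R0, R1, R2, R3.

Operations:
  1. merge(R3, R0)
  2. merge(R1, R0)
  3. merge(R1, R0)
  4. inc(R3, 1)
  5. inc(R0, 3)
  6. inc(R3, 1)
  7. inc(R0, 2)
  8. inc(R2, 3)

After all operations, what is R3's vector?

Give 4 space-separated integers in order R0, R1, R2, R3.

Answer: 0 0 0 2

Derivation:
Op 1: merge R3<->R0 -> R3=(0,0,0,0) R0=(0,0,0,0)
Op 2: merge R1<->R0 -> R1=(0,0,0,0) R0=(0,0,0,0)
Op 3: merge R1<->R0 -> R1=(0,0,0,0) R0=(0,0,0,0)
Op 4: inc R3 by 1 -> R3=(0,0,0,1) value=1
Op 5: inc R0 by 3 -> R0=(3,0,0,0) value=3
Op 6: inc R3 by 1 -> R3=(0,0,0,2) value=2
Op 7: inc R0 by 2 -> R0=(5,0,0,0) value=5
Op 8: inc R2 by 3 -> R2=(0,0,3,0) value=3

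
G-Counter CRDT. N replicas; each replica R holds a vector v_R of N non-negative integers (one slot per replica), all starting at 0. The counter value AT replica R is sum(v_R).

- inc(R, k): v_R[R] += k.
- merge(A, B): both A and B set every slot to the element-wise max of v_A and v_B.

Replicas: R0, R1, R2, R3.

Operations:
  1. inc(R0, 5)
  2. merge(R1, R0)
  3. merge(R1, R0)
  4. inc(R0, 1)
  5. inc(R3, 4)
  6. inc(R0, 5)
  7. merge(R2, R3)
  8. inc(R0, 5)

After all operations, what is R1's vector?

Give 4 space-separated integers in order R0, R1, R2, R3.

Op 1: inc R0 by 5 -> R0=(5,0,0,0) value=5
Op 2: merge R1<->R0 -> R1=(5,0,0,0) R0=(5,0,0,0)
Op 3: merge R1<->R0 -> R1=(5,0,0,0) R0=(5,0,0,0)
Op 4: inc R0 by 1 -> R0=(6,0,0,0) value=6
Op 5: inc R3 by 4 -> R3=(0,0,0,4) value=4
Op 6: inc R0 by 5 -> R0=(11,0,0,0) value=11
Op 7: merge R2<->R3 -> R2=(0,0,0,4) R3=(0,0,0,4)
Op 8: inc R0 by 5 -> R0=(16,0,0,0) value=16

Answer: 5 0 0 0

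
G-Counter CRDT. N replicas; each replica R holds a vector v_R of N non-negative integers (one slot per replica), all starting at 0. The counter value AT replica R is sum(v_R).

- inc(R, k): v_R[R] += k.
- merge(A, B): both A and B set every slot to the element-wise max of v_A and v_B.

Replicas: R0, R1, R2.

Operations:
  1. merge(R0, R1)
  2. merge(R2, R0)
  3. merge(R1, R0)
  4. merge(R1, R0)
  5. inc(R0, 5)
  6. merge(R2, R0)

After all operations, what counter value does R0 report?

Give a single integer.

Answer: 5

Derivation:
Op 1: merge R0<->R1 -> R0=(0,0,0) R1=(0,0,0)
Op 2: merge R2<->R0 -> R2=(0,0,0) R0=(0,0,0)
Op 3: merge R1<->R0 -> R1=(0,0,0) R0=(0,0,0)
Op 4: merge R1<->R0 -> R1=(0,0,0) R0=(0,0,0)
Op 5: inc R0 by 5 -> R0=(5,0,0) value=5
Op 6: merge R2<->R0 -> R2=(5,0,0) R0=(5,0,0)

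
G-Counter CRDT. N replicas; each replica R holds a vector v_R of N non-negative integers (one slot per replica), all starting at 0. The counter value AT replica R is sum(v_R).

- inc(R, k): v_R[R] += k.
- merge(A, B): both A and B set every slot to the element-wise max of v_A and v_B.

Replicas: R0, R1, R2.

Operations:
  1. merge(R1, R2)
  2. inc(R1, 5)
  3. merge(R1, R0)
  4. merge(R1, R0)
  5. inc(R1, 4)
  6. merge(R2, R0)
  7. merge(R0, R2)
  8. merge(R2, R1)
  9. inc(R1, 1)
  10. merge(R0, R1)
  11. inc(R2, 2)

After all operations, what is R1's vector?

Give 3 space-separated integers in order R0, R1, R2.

Op 1: merge R1<->R2 -> R1=(0,0,0) R2=(0,0,0)
Op 2: inc R1 by 5 -> R1=(0,5,0) value=5
Op 3: merge R1<->R0 -> R1=(0,5,0) R0=(0,5,0)
Op 4: merge R1<->R0 -> R1=(0,5,0) R0=(0,5,0)
Op 5: inc R1 by 4 -> R1=(0,9,0) value=9
Op 6: merge R2<->R0 -> R2=(0,5,0) R0=(0,5,0)
Op 7: merge R0<->R2 -> R0=(0,5,0) R2=(0,5,0)
Op 8: merge R2<->R1 -> R2=(0,9,0) R1=(0,9,0)
Op 9: inc R1 by 1 -> R1=(0,10,0) value=10
Op 10: merge R0<->R1 -> R0=(0,10,0) R1=(0,10,0)
Op 11: inc R2 by 2 -> R2=(0,9,2) value=11

Answer: 0 10 0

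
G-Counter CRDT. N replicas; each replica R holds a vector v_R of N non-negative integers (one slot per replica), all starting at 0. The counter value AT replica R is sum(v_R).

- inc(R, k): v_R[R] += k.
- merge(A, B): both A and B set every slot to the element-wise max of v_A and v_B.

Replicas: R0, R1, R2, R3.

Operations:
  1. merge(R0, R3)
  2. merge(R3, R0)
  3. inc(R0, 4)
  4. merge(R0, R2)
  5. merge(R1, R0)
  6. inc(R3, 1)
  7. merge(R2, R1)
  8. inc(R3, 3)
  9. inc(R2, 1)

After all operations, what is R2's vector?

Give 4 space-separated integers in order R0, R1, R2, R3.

Answer: 4 0 1 0

Derivation:
Op 1: merge R0<->R3 -> R0=(0,0,0,0) R3=(0,0,0,0)
Op 2: merge R3<->R0 -> R3=(0,0,0,0) R0=(0,0,0,0)
Op 3: inc R0 by 4 -> R0=(4,0,0,0) value=4
Op 4: merge R0<->R2 -> R0=(4,0,0,0) R2=(4,0,0,0)
Op 5: merge R1<->R0 -> R1=(4,0,0,0) R0=(4,0,0,0)
Op 6: inc R3 by 1 -> R3=(0,0,0,1) value=1
Op 7: merge R2<->R1 -> R2=(4,0,0,0) R1=(4,0,0,0)
Op 8: inc R3 by 3 -> R3=(0,0,0,4) value=4
Op 9: inc R2 by 1 -> R2=(4,0,1,0) value=5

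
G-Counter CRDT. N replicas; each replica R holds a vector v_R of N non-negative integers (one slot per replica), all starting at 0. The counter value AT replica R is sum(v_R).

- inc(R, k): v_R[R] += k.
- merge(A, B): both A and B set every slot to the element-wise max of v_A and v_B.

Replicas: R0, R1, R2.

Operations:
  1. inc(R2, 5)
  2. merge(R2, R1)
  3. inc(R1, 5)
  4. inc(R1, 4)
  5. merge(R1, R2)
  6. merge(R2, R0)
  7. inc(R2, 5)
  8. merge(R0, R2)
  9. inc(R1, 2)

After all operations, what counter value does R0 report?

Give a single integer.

Answer: 19

Derivation:
Op 1: inc R2 by 5 -> R2=(0,0,5) value=5
Op 2: merge R2<->R1 -> R2=(0,0,5) R1=(0,0,5)
Op 3: inc R1 by 5 -> R1=(0,5,5) value=10
Op 4: inc R1 by 4 -> R1=(0,9,5) value=14
Op 5: merge R1<->R2 -> R1=(0,9,5) R2=(0,9,5)
Op 6: merge R2<->R0 -> R2=(0,9,5) R0=(0,9,5)
Op 7: inc R2 by 5 -> R2=(0,9,10) value=19
Op 8: merge R0<->R2 -> R0=(0,9,10) R2=(0,9,10)
Op 9: inc R1 by 2 -> R1=(0,11,5) value=16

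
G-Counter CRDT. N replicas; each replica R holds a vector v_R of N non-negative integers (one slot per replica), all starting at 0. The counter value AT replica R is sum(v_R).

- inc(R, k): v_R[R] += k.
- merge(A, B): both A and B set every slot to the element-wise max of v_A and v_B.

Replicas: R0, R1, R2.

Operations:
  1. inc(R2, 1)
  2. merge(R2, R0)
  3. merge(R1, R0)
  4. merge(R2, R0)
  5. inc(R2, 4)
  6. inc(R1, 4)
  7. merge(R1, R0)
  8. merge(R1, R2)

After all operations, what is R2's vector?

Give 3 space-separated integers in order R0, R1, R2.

Op 1: inc R2 by 1 -> R2=(0,0,1) value=1
Op 2: merge R2<->R0 -> R2=(0,0,1) R0=(0,0,1)
Op 3: merge R1<->R0 -> R1=(0,0,1) R0=(0,0,1)
Op 4: merge R2<->R0 -> R2=(0,0,1) R0=(0,0,1)
Op 5: inc R2 by 4 -> R2=(0,0,5) value=5
Op 6: inc R1 by 4 -> R1=(0,4,1) value=5
Op 7: merge R1<->R0 -> R1=(0,4,1) R0=(0,4,1)
Op 8: merge R1<->R2 -> R1=(0,4,5) R2=(0,4,5)

Answer: 0 4 5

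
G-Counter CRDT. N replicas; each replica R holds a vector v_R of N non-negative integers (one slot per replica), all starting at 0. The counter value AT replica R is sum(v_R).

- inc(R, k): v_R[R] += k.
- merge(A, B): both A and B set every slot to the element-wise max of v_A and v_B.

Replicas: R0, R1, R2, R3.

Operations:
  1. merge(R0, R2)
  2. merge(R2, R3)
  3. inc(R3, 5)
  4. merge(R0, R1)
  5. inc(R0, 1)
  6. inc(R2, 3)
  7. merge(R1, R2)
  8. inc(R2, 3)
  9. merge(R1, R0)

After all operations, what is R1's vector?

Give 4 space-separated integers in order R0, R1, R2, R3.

Answer: 1 0 3 0

Derivation:
Op 1: merge R0<->R2 -> R0=(0,0,0,0) R2=(0,0,0,0)
Op 2: merge R2<->R3 -> R2=(0,0,0,0) R3=(0,0,0,0)
Op 3: inc R3 by 5 -> R3=(0,0,0,5) value=5
Op 4: merge R0<->R1 -> R0=(0,0,0,0) R1=(0,0,0,0)
Op 5: inc R0 by 1 -> R0=(1,0,0,0) value=1
Op 6: inc R2 by 3 -> R2=(0,0,3,0) value=3
Op 7: merge R1<->R2 -> R1=(0,0,3,0) R2=(0,0,3,0)
Op 8: inc R2 by 3 -> R2=(0,0,6,0) value=6
Op 9: merge R1<->R0 -> R1=(1,0,3,0) R0=(1,0,3,0)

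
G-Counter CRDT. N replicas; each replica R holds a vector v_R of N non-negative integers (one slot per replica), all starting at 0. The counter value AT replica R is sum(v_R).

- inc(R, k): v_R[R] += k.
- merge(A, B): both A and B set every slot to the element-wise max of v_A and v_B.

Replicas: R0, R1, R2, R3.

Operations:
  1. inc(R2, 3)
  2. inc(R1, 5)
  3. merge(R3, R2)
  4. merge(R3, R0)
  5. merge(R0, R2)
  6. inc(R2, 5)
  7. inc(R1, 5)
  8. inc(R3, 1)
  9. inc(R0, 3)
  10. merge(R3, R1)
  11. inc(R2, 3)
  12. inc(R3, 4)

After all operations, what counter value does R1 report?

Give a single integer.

Answer: 14

Derivation:
Op 1: inc R2 by 3 -> R2=(0,0,3,0) value=3
Op 2: inc R1 by 5 -> R1=(0,5,0,0) value=5
Op 3: merge R3<->R2 -> R3=(0,0,3,0) R2=(0,0,3,0)
Op 4: merge R3<->R0 -> R3=(0,0,3,0) R0=(0,0,3,0)
Op 5: merge R0<->R2 -> R0=(0,0,3,0) R2=(0,0,3,0)
Op 6: inc R2 by 5 -> R2=(0,0,8,0) value=8
Op 7: inc R1 by 5 -> R1=(0,10,0,0) value=10
Op 8: inc R3 by 1 -> R3=(0,0,3,1) value=4
Op 9: inc R0 by 3 -> R0=(3,0,3,0) value=6
Op 10: merge R3<->R1 -> R3=(0,10,3,1) R1=(0,10,3,1)
Op 11: inc R2 by 3 -> R2=(0,0,11,0) value=11
Op 12: inc R3 by 4 -> R3=(0,10,3,5) value=18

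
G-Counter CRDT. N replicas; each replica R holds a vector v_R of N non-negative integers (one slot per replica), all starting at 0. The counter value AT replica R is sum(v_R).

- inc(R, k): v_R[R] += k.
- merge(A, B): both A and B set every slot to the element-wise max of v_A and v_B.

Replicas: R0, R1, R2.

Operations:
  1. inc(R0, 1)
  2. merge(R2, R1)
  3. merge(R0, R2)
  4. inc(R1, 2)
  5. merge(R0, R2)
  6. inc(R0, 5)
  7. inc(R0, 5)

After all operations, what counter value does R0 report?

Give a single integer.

Answer: 11

Derivation:
Op 1: inc R0 by 1 -> R0=(1,0,0) value=1
Op 2: merge R2<->R1 -> R2=(0,0,0) R1=(0,0,0)
Op 3: merge R0<->R2 -> R0=(1,0,0) R2=(1,0,0)
Op 4: inc R1 by 2 -> R1=(0,2,0) value=2
Op 5: merge R0<->R2 -> R0=(1,0,0) R2=(1,0,0)
Op 6: inc R0 by 5 -> R0=(6,0,0) value=6
Op 7: inc R0 by 5 -> R0=(11,0,0) value=11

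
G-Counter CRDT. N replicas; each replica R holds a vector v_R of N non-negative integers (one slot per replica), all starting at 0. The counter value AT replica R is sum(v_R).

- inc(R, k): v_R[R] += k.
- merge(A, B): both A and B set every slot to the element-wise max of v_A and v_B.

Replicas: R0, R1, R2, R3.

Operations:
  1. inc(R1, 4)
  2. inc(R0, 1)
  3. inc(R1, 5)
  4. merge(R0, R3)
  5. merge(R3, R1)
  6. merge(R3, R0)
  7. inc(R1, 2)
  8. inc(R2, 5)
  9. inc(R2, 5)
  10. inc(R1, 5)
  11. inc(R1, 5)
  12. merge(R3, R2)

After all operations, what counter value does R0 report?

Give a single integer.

Op 1: inc R1 by 4 -> R1=(0,4,0,0) value=4
Op 2: inc R0 by 1 -> R0=(1,0,0,0) value=1
Op 3: inc R1 by 5 -> R1=(0,9,0,0) value=9
Op 4: merge R0<->R3 -> R0=(1,0,0,0) R3=(1,0,0,0)
Op 5: merge R3<->R1 -> R3=(1,9,0,0) R1=(1,9,0,0)
Op 6: merge R3<->R0 -> R3=(1,9,0,0) R0=(1,9,0,0)
Op 7: inc R1 by 2 -> R1=(1,11,0,0) value=12
Op 8: inc R2 by 5 -> R2=(0,0,5,0) value=5
Op 9: inc R2 by 5 -> R2=(0,0,10,0) value=10
Op 10: inc R1 by 5 -> R1=(1,16,0,0) value=17
Op 11: inc R1 by 5 -> R1=(1,21,0,0) value=22
Op 12: merge R3<->R2 -> R3=(1,9,10,0) R2=(1,9,10,0)

Answer: 10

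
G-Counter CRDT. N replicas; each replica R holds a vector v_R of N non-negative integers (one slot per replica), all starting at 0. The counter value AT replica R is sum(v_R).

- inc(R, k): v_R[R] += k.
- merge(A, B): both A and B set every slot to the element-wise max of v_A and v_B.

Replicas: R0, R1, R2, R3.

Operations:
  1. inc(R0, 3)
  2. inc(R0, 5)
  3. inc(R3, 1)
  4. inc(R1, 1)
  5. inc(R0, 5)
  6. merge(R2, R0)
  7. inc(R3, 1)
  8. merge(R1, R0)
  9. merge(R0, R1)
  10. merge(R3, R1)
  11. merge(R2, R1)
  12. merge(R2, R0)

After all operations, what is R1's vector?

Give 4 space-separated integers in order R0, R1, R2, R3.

Op 1: inc R0 by 3 -> R0=(3,0,0,0) value=3
Op 2: inc R0 by 5 -> R0=(8,0,0,0) value=8
Op 3: inc R3 by 1 -> R3=(0,0,0,1) value=1
Op 4: inc R1 by 1 -> R1=(0,1,0,0) value=1
Op 5: inc R0 by 5 -> R0=(13,0,0,0) value=13
Op 6: merge R2<->R0 -> R2=(13,0,0,0) R0=(13,0,0,0)
Op 7: inc R3 by 1 -> R3=(0,0,0,2) value=2
Op 8: merge R1<->R0 -> R1=(13,1,0,0) R0=(13,1,0,0)
Op 9: merge R0<->R1 -> R0=(13,1,0,0) R1=(13,1,0,0)
Op 10: merge R3<->R1 -> R3=(13,1,0,2) R1=(13,1,0,2)
Op 11: merge R2<->R1 -> R2=(13,1,0,2) R1=(13,1,0,2)
Op 12: merge R2<->R0 -> R2=(13,1,0,2) R0=(13,1,0,2)

Answer: 13 1 0 2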